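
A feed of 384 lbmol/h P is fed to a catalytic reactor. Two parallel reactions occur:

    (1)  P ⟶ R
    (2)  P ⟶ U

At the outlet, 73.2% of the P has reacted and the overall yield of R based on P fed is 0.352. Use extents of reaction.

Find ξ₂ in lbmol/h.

Yield of R: 1ξ₁ / 384 = 0.352 → ξ₁ = 135.2 lbmol/h.
Conversion of P: 1ξ₁ + 1ξ₂ = 0.732 × 384 = 281.1 → ξ₂ = 145.9 lbmol/h.
Outlet amounts (n = n₀ + Σ ν·ξ):
  P: 384 − 1(135.2) − 1(145.9) = 102.9
  R: 0 + 1(135.2) = 135.2
  U: 0 + 1(145.9) = 145.9

ξ₂ = 146 lbmol/h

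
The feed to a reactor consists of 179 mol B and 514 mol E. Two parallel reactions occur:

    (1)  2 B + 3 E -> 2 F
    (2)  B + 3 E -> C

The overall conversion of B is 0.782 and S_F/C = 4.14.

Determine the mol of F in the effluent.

Conversion of B: B consumed = 0.782 × 179 = 140 mol = 2ξ₁ + 1ξ₂.
Selectivity: 2ξ₁ / (1ξ₂) = 4.14 → ξ₁ = 2.07 ξ₂.
Substitute: (2·2.07 + 1) ξ₂ = 140 → ξ₂ = 27.23 mol, ξ₁ = 56.37 mol.
Outlet amounts (n = n₀ + Σ ν·ξ):
  B: 179 − 2(56.37) − 1(27.23) = 39.02
  E: 514 − 3(56.37) − 3(27.23) = 263.2
  F: 0 + 2(56.37) = 112.7
  C: 0 + 1(27.23) = 27.23

113 mol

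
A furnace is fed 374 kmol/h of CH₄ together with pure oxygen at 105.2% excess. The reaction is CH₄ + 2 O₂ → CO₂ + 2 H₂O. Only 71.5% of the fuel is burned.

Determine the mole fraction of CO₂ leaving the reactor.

Stoichiometric O₂ = 2 × 374 = 748 kmol/h; O₂ fed = 748 × 2.052 = 1535 kmol/h.
Fuel reacted = 0.715 × 374 → ξ = 267.4 kmol/h.
Outlet (n = n₀ + ν ξ):
  CH₄: 374 − 1(267.4) = 106.6
  O₂: 1535 − 2(267.4) = 1000
  CO₂: 0 + 1(267.4) = 267.4
  H₂O: 0 + 2(267.4) = 534.8
Total out = 1909 kmol/h; y_CO₂ = 267.4 / 1909 = 0.1401.

0.14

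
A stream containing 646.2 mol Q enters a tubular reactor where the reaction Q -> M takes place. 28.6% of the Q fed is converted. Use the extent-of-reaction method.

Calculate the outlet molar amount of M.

Q reacted = 0.286 × 646.2 = 184.8 mol; ν_Q = −1, so ξ = 184.8/1 = 184.8 mol.
Outlet amounts (n = n₀ + ν ξ):
  Q: 646.2 − 1(184.8) = 461.4
  M: 0 + 1(184.8) = 184.8

185 mol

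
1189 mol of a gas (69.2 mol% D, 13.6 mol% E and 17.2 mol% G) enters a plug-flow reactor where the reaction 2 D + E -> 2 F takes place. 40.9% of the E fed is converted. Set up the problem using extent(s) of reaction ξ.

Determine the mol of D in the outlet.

E reacted = 0.409 × 161.7 = 66.14 mol; ν_E = −1, so ξ = 66.14/1 = 66.14 mol.
Outlet amounts (n = n₀ + ν ξ):
  D: 822.8 − 2(66.14) = 690.5
  E: 161.7 − 1(66.14) = 95.57
  F: 0 + 2(66.14) = 132.3
  G: 204.5 (inert)

691 mol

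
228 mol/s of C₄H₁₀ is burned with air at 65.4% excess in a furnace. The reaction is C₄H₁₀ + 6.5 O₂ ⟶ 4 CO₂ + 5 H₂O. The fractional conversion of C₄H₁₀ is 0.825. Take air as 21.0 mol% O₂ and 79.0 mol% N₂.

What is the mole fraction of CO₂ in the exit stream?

Stoichiometric O₂ = 6.5 × 228 = 1482 mol/s; O₂ fed = 1482 × 1.654 = 2451 mol/s.
N₂ fed = 2451 × 79/21 = 9221 mol/s.
Fuel reacted = 0.825 × 228 → ξ = 188.1 mol/s.
Outlet (n = n₀ + ν ξ):
  C₄H₁₀: 228 − 1(188.1) = 39.9
  O₂: 2451 − 6.5(188.1) = 1229
  N₂: 9221 (inert)
  CO₂: 0 + 4(188.1) = 752.4
  H₂O: 0 + 5(188.1) = 940.5
Total out = 12180 mol/s; y_CO₂ = 752.4 / 12180 = 0.06176.

0.0618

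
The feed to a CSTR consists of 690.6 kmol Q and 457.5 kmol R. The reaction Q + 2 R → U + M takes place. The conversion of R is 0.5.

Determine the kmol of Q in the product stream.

576 kmol

R reacted = 0.5 × 457.5 = 228.8 kmol; ν_R = −2, so ξ = 228.8/2 = 114.4 kmol.
Outlet amounts (n = n₀ + ν ξ):
  Q: 690.6 − 1(114.4) = 576.2
  R: 457.5 − 2(114.4) = 228.8
  U: 0 + 1(114.4) = 114.4
  M: 0 + 1(114.4) = 114.4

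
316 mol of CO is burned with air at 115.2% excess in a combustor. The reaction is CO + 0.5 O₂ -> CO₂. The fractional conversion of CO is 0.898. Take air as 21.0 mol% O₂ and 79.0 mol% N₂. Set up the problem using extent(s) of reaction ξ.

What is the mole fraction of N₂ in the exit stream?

Stoichiometric O₂ = 0.5 × 316 = 158 mol; O₂ fed = 158 × 2.152 = 340 mol.
N₂ fed = 340 × 79/21 = 1279 mol.
Fuel reacted = 0.898 × 316 → ξ = 283.8 mol.
Outlet (n = n₀ + ν ξ):
  CO: 316 − 1(283.8) = 32.23
  O₂: 340 − 0.5(283.8) = 198.1
  N₂: 1279 (inert)
  CO₂: 0 + 1(283.8) = 283.8
Total out = 1793 mol; y_N₂ = 1279 / 1793 = 0.7133.

0.713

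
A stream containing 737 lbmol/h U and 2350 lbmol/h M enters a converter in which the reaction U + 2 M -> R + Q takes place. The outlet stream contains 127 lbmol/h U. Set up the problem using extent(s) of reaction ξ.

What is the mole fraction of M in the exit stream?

For U: n = n₀ − 1ξ → 127 = 737 − 1ξ, giving ξ = 610 lbmol/h.
Outlet amounts (n = n₀ + ν ξ):
  U: 737 − 1(610) = 127
  M: 2350 − 2(610) = 1130
  R: 0 + 1(610) = 610
  Q: 0 + 1(610) = 610
Total out = 2477 lbmol/h; y_M = 1130 / 2477 = 0.4562.

0.456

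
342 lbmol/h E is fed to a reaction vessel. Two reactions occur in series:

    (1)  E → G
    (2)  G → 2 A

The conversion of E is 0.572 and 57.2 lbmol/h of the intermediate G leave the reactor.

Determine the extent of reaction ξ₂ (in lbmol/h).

ξ₂ = 138 lbmol/h

Conversion of E: E consumed = 1ξ₁ = 0.572 × 342 → ξ₁ = 195.6 lbmol/h.
G balance: n_G = 0 + 1ξ₁ − 1ξ₂ = 57.2 → ξ₂ = (1·195.6 − 57.2)/1 = 138.4 lbmol/h.
Outlet amounts (n = n₀ + Σ ν·ξ):
  E: 342 − 1(195.6) = 146.4
  G: 0 + 1(195.6) − 1(138.4) = 57.2
  A: 0 + 2(138.4) = 276.8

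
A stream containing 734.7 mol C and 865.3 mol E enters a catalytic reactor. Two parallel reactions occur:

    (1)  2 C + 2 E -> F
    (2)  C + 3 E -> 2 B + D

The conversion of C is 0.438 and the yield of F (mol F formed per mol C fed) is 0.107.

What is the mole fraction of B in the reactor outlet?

0.274

Yield of F: 1ξ₁ / 734.7 = 0.107 → ξ₁ = 78.61 mol.
Conversion of C: 2ξ₁ + 1ξ₂ = 0.438 × 734.7 = 321.8 → ξ₂ = 164.6 mol.
Outlet amounts (n = n₀ + Σ ν·ξ):
  C: 734.7 − 2(78.61) − 1(164.6) = 412.9
  E: 865.3 − 2(78.61) − 3(164.6) = 214.4
  F: 0 + 1(78.61) = 78.61
  B: 0 + 2(164.6) = 329.1
  D: 0 + 1(164.6) = 164.6
Total out = 1200 mol; y_B = 329.1 / 1200 = 0.2744.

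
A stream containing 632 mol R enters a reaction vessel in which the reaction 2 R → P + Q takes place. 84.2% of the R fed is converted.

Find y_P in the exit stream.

R reacted = 0.842 × 632 = 532.1 mol; ν_R = −2, so ξ = 532.1/2 = 266.1 mol.
Outlet amounts (n = n₀ + ν ξ):
  R: 632 − 2(266.1) = 99.86
  P: 0 + 1(266.1) = 266.1
  Q: 0 + 1(266.1) = 266.1
Total out = 632 mol; y_P = 266.1 / 632 = 0.421.

0.421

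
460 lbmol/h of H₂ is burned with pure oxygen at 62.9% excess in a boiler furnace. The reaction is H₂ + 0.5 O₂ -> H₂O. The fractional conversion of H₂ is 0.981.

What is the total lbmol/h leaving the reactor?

Stoichiometric O₂ = 0.5 × 460 = 230 lbmol/h; O₂ fed = 230 × 1.629 = 374.7 lbmol/h.
Fuel reacted = 0.981 × 460 → ξ = 451.3 lbmol/h.
Outlet (n = n₀ + ν ξ):
  H₂: 460 − 1(451.3) = 8.74
  O₂: 374.7 − 0.5(451.3) = 149
  H₂O: 0 + 1(451.3) = 451.3
Total out = 8.74 + 149 + 451.3 = 609 lbmol/h.

609 lbmol/h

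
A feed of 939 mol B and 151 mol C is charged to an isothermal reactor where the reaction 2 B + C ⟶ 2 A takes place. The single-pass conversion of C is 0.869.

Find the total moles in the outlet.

959 mol

C reacted = 0.869 × 151 = 131.2 mol; ν_C = −1, so ξ = 131.2/1 = 131.2 mol.
Outlet amounts (n = n₀ + ν ξ):
  B: 939 − 2(131.2) = 676.6
  C: 151 − 1(131.2) = 19.78
  A: 0 + 2(131.2) = 262.4
Total out = 676.6 + 19.78 + 262.4 = 958.8 mol.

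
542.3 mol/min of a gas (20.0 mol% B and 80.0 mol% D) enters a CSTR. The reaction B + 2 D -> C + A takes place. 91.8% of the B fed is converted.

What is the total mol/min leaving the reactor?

443 mol/min

B reacted = 0.918 × 108.5 = 99.57 mol/min; ν_B = −1, so ξ = 99.57/1 = 99.57 mol/min.
Outlet amounts (n = n₀ + ν ξ):
  B: 108.5 − 1(99.57) = 8.894
  D: 433.8 − 2(99.57) = 234.7
  C: 0 + 1(99.57) = 99.57
  A: 0 + 1(99.57) = 99.57
Total out = 8.894 + 234.7 + 99.57 + 99.57 = 442.7 mol/min.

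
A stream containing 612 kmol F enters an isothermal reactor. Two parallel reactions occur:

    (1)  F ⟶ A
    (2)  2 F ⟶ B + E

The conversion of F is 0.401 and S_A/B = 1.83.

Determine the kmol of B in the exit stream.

64.1 kmol

Conversion of F: F consumed = 0.401 × 612 = 245.4 kmol = 1ξ₁ + 2ξ₂.
Selectivity: 1ξ₁ / (1ξ₂) = 1.83 → ξ₁ = 1.83 ξ₂.
Substitute: (1·1.83 + 2) ξ₂ = 245.4 → ξ₂ = 64.08 kmol, ξ₁ = 117.3 kmol.
Outlet amounts (n = n₀ + Σ ν·ξ):
  F: 612 − 1(117.3) − 2(64.08) = 366.6
  A: 0 + 1(117.3) = 117.3
  B: 0 + 1(64.08) = 64.08
  E: 0 + 1(64.08) = 64.08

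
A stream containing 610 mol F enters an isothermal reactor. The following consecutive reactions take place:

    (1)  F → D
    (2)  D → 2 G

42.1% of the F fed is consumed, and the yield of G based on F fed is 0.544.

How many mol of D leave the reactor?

Conversion of F: F consumed = 1ξ₁ = 0.421 × 610 → ξ₁ = 256.8 mol.
Yield of G: 2ξ₂ / 610 = 0.544 → ξ₂ = 165.9 mol.
Outlet amounts (n = n₀ + Σ ν·ξ):
  F: 610 − 1(256.8) = 353.2
  D: 0 + 1(256.8) − 1(165.9) = 90.89
  G: 0 + 2(165.9) = 331.8

90.9 mol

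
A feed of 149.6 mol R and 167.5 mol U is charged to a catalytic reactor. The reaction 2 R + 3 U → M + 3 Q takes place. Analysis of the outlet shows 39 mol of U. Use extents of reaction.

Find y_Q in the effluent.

For U: n = n₀ − 3ξ → 39 = 167.5 − 3ξ, giving ξ = 42.83 mol.
Outlet amounts (n = n₀ + ν ξ):
  R: 149.6 − 2(42.83) = 63.93
  U: 167.5 − 3(42.83) = 39
  M: 0 + 1(42.83) = 42.83
  Q: 0 + 3(42.83) = 128.5
Total out = 274.3 mol; y_Q = 128.5 / 274.3 = 0.4685.

0.469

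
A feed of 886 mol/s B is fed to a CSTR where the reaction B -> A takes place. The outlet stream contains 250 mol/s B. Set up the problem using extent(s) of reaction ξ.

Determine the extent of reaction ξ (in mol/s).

For B: n = n₀ − 1ξ → 250 = 886 − 1ξ, giving ξ = 636 mol/s.
Outlet amounts (n = n₀ + ν ξ):
  B: 886 − 1(636) = 250
  A: 0 + 1(636) = 636

ξ = 636 mol/s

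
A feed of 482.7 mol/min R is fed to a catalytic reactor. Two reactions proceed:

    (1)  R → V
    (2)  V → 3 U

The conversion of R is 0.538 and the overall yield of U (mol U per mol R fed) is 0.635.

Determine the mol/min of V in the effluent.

158 mol/min

Conversion of R: R consumed = 1ξ₁ = 0.538 × 482.7 → ξ₁ = 259.7 mol/min.
Yield of U: 3ξ₂ / 482.7 = 0.635 → ξ₂ = 102.2 mol/min.
Outlet amounts (n = n₀ + Σ ν·ξ):
  R: 482.7 − 1(259.7) = 223
  V: 0 + 1(259.7) − 1(102.2) = 157.5
  U: 0 + 3(102.2) = 306.5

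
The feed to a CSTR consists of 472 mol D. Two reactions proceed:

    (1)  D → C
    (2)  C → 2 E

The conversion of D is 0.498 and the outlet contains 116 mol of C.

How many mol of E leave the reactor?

238 mol

Conversion of D: D consumed = 1ξ₁ = 0.498 × 472 → ξ₁ = 235.1 mol.
C balance: n_C = 0 + 1ξ₁ − 1ξ₂ = 116 → ξ₂ = (1·235.1 − 116)/1 = 119.1 mol.
Outlet amounts (n = n₀ + Σ ν·ξ):
  D: 472 − 1(235.1) = 236.9
  C: 0 + 1(235.1) − 1(119.1) = 116
  E: 0 + 2(119.1) = 238.1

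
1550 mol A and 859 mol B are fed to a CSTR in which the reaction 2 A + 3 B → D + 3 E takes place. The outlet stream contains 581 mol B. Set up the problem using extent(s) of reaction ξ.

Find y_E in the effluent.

For B: n = n₀ − 3ξ → 581 = 859 − 3ξ, giving ξ = 92.67 mol.
Outlet amounts (n = n₀ + ν ξ):
  A: 1550 − 2(92.67) = 1365
  B: 859 − 3(92.67) = 581
  D: 0 + 1(92.67) = 92.67
  E: 0 + 3(92.67) = 278
Total out = 2316 mol; y_E = 278 / 2316 = 0.12.

0.12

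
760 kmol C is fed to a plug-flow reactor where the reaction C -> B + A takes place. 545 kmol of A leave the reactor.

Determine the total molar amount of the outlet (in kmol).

For A: n = n₀ + 1ξ → 545 = 0 + 1ξ, giving ξ = 545 kmol.
Outlet amounts (n = n₀ + ν ξ):
  C: 760 − 1(545) = 215
  B: 0 + 1(545) = 545
  A: 0 + 1(545) = 545
Total out = 215 + 545 + 545 = 1305 kmol.

1300 kmol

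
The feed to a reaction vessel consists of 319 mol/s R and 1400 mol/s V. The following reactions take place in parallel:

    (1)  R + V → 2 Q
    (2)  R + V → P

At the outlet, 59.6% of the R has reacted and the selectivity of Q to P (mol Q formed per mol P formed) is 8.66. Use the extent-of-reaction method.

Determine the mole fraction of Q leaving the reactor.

0.184

Conversion of R: R consumed = 0.596 × 319 = 190.1 mol/s = 1ξ₁ + 1ξ₂.
Selectivity: 2ξ₁ / (1ξ₂) = 8.66 → ξ₁ = 4.33 ξ₂.
Substitute: (1·4.33 + 1) ξ₂ = 190.1 → ξ₂ = 35.67 mol/s, ξ₁ = 154.5 mol/s.
Outlet amounts (n = n₀ + Σ ν·ξ):
  R: 319 − 1(154.5) − 1(35.67) = 128.9
  V: 1400 − 1(154.5) − 1(35.67) = 1210
  Q: 0 + 2(154.5) = 308.9
  P: 0 + 1(35.67) = 35.67
Total out = 1683 mol/s; y_Q = 308.9 / 1683 = 0.1835.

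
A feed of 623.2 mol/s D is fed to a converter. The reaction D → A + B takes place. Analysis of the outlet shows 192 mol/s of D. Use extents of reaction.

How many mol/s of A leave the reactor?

For D: n = n₀ − 1ξ → 192 = 623.2 − 1ξ, giving ξ = 431.2 mol/s.
Outlet amounts (n = n₀ + ν ξ):
  D: 623.2 − 1(431.2) = 192
  A: 0 + 1(431.2) = 431.2
  B: 0 + 1(431.2) = 431.2

431 mol/s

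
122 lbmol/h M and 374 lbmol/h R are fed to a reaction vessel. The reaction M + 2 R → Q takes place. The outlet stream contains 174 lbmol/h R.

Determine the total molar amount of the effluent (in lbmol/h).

296 lbmol/h

For R: n = n₀ − 2ξ → 174 = 374 − 2ξ, giving ξ = 100 lbmol/h.
Outlet amounts (n = n₀ + ν ξ):
  M: 122 − 1(100) = 22
  R: 374 − 2(100) = 174
  Q: 0 + 1(100) = 100
Total out = 22 + 174 + 100 = 296 lbmol/h.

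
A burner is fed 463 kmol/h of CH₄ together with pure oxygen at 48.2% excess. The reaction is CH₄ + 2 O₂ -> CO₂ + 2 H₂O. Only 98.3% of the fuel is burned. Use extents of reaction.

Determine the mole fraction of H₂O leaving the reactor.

0.496

Stoichiometric O₂ = 2 × 463 = 926 kmol/h; O₂ fed = 926 × 1.482 = 1372 kmol/h.
Fuel reacted = 0.983 × 463 → ξ = 455.1 kmol/h.
Outlet (n = n₀ + ν ξ):
  CH₄: 463 − 1(455.1) = 7.871
  O₂: 1372 − 2(455.1) = 462.1
  CO₂: 0 + 1(455.1) = 455.1
  H₂O: 0 + 2(455.1) = 910.3
Total out = 1835 kmol/h; y_H₂O = 910.3 / 1835 = 0.496.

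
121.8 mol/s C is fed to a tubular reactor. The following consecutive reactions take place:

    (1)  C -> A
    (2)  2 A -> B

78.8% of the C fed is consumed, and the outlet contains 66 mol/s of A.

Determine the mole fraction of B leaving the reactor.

Conversion of C: C consumed = 1ξ₁ = 0.788 × 121.8 → ξ₁ = 95.98 mol/s.
A balance: n_A = 0 + 1ξ₁ − 2ξ₂ = 66 → ξ₂ = (1·95.98 − 66)/2 = 14.99 mol/s.
Outlet amounts (n = n₀ + Σ ν·ξ):
  C: 121.8 − 1(95.98) = 25.82
  A: 0 + 1(95.98) − 2(14.99) = 66
  B: 0 + 1(14.99) = 14.99
Total out = 106.8 mol/s; y_B = 14.99 / 106.8 = 0.1403.

0.14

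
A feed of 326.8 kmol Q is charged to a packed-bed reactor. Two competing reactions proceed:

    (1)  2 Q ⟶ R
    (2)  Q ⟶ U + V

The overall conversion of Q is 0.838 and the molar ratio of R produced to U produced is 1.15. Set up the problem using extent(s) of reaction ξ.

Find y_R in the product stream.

0.304

Conversion of Q: Q consumed = 0.838 × 326.8 = 273.9 kmol = 2ξ₁ + 1ξ₂.
Selectivity: 1ξ₁ / (1ξ₂) = 1.15 → ξ₁ = 1.15 ξ₂.
Substitute: (2·1.15 + 1) ξ₂ = 273.9 → ξ₂ = 82.99 kmol, ξ₁ = 95.44 kmol.
Outlet amounts (n = n₀ + Σ ν·ξ):
  Q: 326.8 − 2(95.44) − 1(82.99) = 52.94
  R: 0 + 1(95.44) = 95.44
  U: 0 + 1(82.99) = 82.99
  V: 0 + 1(82.99) = 82.99
Total out = 314.4 kmol; y_R = 95.44 / 314.4 = 0.3036.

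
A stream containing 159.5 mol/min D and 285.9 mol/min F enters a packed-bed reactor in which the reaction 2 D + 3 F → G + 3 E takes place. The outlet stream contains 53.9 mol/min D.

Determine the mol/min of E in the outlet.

158 mol/min

For D: n = n₀ − 2ξ → 53.9 = 159.5 − 2ξ, giving ξ = 52.8 mol/min.
Outlet amounts (n = n₀ + ν ξ):
  D: 159.5 − 2(52.8) = 53.9
  F: 285.9 − 3(52.8) = 127.5
  G: 0 + 1(52.8) = 52.8
  E: 0 + 3(52.8) = 158.4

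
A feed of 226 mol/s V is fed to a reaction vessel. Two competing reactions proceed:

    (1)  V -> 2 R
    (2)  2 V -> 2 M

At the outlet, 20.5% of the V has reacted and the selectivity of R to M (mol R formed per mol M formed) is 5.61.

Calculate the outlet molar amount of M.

12.2 mol/s

Conversion of V: V consumed = 0.205 × 226 = 46.33 mol/s = 1ξ₁ + 2ξ₂.
Selectivity: 2ξ₁ / (2ξ₂) = 5.61 → ξ₁ = 5.61 ξ₂.
Substitute: (1·5.61 + 2) ξ₂ = 46.33 → ξ₂ = 6.088 mol/s, ξ₁ = 34.15 mol/s.
Outlet amounts (n = n₀ + Σ ν·ξ):
  V: 226 − 1(34.15) − 2(6.088) = 179.7
  R: 0 + 2(34.15) = 68.31
  M: 0 + 2(6.088) = 12.18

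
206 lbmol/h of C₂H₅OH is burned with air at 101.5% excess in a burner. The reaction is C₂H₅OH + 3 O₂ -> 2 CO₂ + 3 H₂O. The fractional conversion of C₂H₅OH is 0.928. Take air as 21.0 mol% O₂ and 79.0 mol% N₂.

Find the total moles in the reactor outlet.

6330 lbmol/h

Stoichiometric O₂ = 3 × 206 = 618 lbmol/h; O₂ fed = 618 × 2.015 = 1245 lbmol/h.
N₂ fed = 1245 × 79/21 = 4685 lbmol/h.
Fuel reacted = 0.928 × 206 → ξ = 191.2 lbmol/h.
Outlet (n = n₀ + ν ξ):
  C₂H₅OH: 206 − 1(191.2) = 14.83
  O₂: 1245 − 3(191.2) = 671.8
  N₂: 4685 (inert)
  CO₂: 0 + 2(191.2) = 382.3
  H₂O: 0 + 3(191.2) = 573.5
Total out = 14.83 + 671.8 + 4685 + 382.3 + 573.5 = 6327 lbmol/h.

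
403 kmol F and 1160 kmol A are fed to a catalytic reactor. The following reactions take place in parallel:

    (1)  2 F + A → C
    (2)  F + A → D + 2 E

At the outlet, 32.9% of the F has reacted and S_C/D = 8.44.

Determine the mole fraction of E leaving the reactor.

0.0103

Conversion of F: F consumed = 0.329 × 403 = 132.6 kmol = 2ξ₁ + 1ξ₂.
Selectivity: 1ξ₁ / (1ξ₂) = 8.44 → ξ₁ = 8.44 ξ₂.
Substitute: (2·8.44 + 1) ξ₂ = 132.6 → ξ₂ = 7.415 kmol, ξ₁ = 62.59 kmol.
Outlet amounts (n = n₀ + Σ ν·ξ):
  F: 403 − 2(62.59) − 1(7.415) = 270.4
  A: 1160 − 1(62.59) − 1(7.415) = 1090
  C: 0 + 1(62.59) = 62.59
  D: 0 + 1(7.415) = 7.415
  E: 0 + 2(7.415) = 14.83
Total out = 1445 kmol; y_E = 14.83 / 1445 = 0.01026.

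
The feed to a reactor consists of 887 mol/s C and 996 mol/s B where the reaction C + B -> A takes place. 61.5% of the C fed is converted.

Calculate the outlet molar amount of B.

C reacted = 0.615 × 887 = 545.5 mol/s; ν_C = −1, so ξ = 545.5/1 = 545.5 mol/s.
Outlet amounts (n = n₀ + ν ξ):
  C: 887 − 1(545.5) = 341.5
  B: 996 − 1(545.5) = 450.5
  A: 0 + 1(545.5) = 545.5

450 mol/s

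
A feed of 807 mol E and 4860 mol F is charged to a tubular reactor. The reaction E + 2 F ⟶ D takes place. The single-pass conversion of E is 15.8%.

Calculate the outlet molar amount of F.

E reacted = 0.158 × 807 = 127.5 mol; ν_E = −1, so ξ = 127.5/1 = 127.5 mol.
Outlet amounts (n = n₀ + ν ξ):
  E: 807 − 1(127.5) = 679.5
  F: 4860 − 2(127.5) = 4605
  D: 0 + 1(127.5) = 127.5

4600 mol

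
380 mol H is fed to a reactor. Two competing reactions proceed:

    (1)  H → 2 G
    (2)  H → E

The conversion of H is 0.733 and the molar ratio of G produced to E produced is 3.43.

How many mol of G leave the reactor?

Conversion of H: H consumed = 0.733 × 380 = 278.5 mol = 1ξ₁ + 1ξ₂.
Selectivity: 2ξ₁ / (1ξ₂) = 3.43 → ξ₁ = 1.715 ξ₂.
Substitute: (1·1.715 + 1) ξ₂ = 278.5 → ξ₂ = 102.6 mol, ξ₁ = 175.9 mol.
Outlet amounts (n = n₀ + Σ ν·ξ):
  H: 380 − 1(175.9) − 1(102.6) = 101.5
  G: 0 + 2(175.9) = 351.9
  E: 0 + 1(102.6) = 102.6

352 mol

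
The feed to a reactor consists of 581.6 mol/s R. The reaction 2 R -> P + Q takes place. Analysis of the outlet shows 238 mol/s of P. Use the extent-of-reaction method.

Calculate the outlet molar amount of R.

106 mol/s

For P: n = n₀ + 1ξ → 238 = 0 + 1ξ, giving ξ = 238 mol/s.
Outlet amounts (n = n₀ + ν ξ):
  R: 581.6 − 2(238) = 105.6
  P: 0 + 1(238) = 238
  Q: 0 + 1(238) = 238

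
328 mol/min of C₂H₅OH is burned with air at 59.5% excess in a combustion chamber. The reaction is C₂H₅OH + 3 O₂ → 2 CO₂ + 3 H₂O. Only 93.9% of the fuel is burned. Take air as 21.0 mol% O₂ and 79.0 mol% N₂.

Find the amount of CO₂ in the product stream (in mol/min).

616 mol/min

Stoichiometric O₂ = 3 × 328 = 984 mol/min; O₂ fed = 984 × 1.595 = 1569 mol/min.
N₂ fed = 1569 × 79/21 = 5904 mol/min.
Fuel reacted = 0.939 × 328 → ξ = 308 mol/min.
Outlet (n = n₀ + ν ξ):
  C₂H₅OH: 328 − 1(308) = 20.01
  O₂: 1569 − 3(308) = 645.5
  N₂: 5904 (inert)
  CO₂: 0 + 2(308) = 616
  H₂O: 0 + 3(308) = 924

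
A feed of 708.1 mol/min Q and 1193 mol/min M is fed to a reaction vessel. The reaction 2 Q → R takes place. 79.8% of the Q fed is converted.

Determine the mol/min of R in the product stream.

283 mol/min

Q reacted = 0.798 × 708.1 = 565.1 mol/min; ν_Q = −2, so ξ = 565.1/2 = 282.5 mol/min.
Outlet amounts (n = n₀ + ν ξ):
  Q: 708.1 − 2(282.5) = 143
  R: 0 + 1(282.5) = 282.5
  M: 1193 (inert)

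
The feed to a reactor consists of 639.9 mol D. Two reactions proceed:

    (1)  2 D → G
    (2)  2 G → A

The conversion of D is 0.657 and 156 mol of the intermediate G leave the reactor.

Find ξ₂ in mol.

ξ₂ = 27.1 mol

Conversion of D: D consumed = 2ξ₁ = 0.657 × 639.9 → ξ₁ = 210.2 mol.
G balance: n_G = 0 + 1ξ₁ − 2ξ₂ = 156 → ξ₂ = (1·210.2 − 156)/2 = 27.1 mol.
Outlet amounts (n = n₀ + Σ ν·ξ):
  D: 639.9 − 2(210.2) = 219.5
  G: 0 + 1(210.2) − 2(27.1) = 156
  A: 0 + 1(27.1) = 27.1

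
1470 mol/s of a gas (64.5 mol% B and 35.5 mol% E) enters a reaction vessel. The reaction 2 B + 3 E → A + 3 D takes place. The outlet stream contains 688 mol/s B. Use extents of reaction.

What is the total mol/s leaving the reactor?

For B: n = n₀ − 2ξ → 688 = 948.1 − 2ξ, giving ξ = 130.1 mol/s.
Outlet amounts (n = n₀ + ν ξ):
  B: 948.1 − 2(130.1) = 688
  E: 521.9 − 3(130.1) = 131.6
  A: 0 + 1(130.1) = 130.1
  D: 0 + 3(130.1) = 390.2
Total out = 688 + 131.6 + 130.1 + 390.2 = 1340 mol/s.

1340 mol/s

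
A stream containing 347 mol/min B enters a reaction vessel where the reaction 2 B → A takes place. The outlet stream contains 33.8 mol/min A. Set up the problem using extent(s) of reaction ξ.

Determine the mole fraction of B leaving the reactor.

0.892

For A: n = n₀ + 1ξ → 33.8 = 0 + 1ξ, giving ξ = 33.8 mol/min.
Outlet amounts (n = n₀ + ν ξ):
  B: 347 − 2(33.8) = 279.4
  A: 0 + 1(33.8) = 33.8
Total out = 313.2 mol/min; y_B = 279.4 / 313.2 = 0.8921.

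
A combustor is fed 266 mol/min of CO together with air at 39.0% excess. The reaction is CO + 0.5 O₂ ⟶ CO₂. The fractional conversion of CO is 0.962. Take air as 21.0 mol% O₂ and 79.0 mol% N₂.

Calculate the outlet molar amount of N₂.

695 mol/min

Stoichiometric O₂ = 0.5 × 266 = 133 mol/min; O₂ fed = 133 × 1.390 = 184.9 mol/min.
N₂ fed = 184.9 × 79/21 = 695.5 mol/min.
Fuel reacted = 0.962 × 266 → ξ = 255.9 mol/min.
Outlet (n = n₀ + ν ξ):
  CO: 266 − 1(255.9) = 10.11
  O₂: 184.9 − 0.5(255.9) = 56.92
  N₂: 695.5 (inert)
  CO₂: 0 + 1(255.9) = 255.9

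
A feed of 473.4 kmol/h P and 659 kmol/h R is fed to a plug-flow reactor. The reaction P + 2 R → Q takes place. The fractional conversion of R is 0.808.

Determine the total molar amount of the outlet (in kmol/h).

600 kmol/h

R reacted = 0.808 × 659 = 532.5 kmol/h; ν_R = −2, so ξ = 532.5/2 = 266.2 kmol/h.
Outlet amounts (n = n₀ + ν ξ):
  P: 473.4 − 1(266.2) = 207.2
  R: 659 − 2(266.2) = 126.5
  Q: 0 + 1(266.2) = 266.2
Total out = 207.2 + 126.5 + 266.2 = 599.9 kmol/h.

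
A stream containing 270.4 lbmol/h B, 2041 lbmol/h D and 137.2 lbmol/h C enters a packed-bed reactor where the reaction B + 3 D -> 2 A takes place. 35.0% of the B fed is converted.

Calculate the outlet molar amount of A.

189 lbmol/h

B reacted = 0.35 × 270.4 = 94.64 lbmol/h; ν_B = −1, so ξ = 94.64/1 = 94.64 lbmol/h.
Outlet amounts (n = n₀ + ν ξ):
  B: 270.4 − 1(94.64) = 175.8
  D: 2041 − 3(94.64) = 1757
  A: 0 + 2(94.64) = 189.3
  C: 137.2 (inert)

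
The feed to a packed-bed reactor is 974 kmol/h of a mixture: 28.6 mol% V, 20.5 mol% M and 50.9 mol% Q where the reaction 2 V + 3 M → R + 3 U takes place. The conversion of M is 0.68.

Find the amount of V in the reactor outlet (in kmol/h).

M reacted = 0.68 × 199.7 = 135.8 kmol/h; ν_M = −3, so ξ = 135.8/3 = 45.26 kmol/h.
Outlet amounts (n = n₀ + ν ξ):
  V: 278.6 − 2(45.26) = 188
  M: 199.7 − 3(45.26) = 63.89
  R: 0 + 1(45.26) = 45.26
  U: 0 + 3(45.26) = 135.8
  Q: 495.8 (inert)

188 kmol/h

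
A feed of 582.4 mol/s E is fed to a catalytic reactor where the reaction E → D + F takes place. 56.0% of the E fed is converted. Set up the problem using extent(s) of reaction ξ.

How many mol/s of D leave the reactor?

E reacted = 0.56 × 582.4 = 326.1 mol/s; ν_E = −1, so ξ = 326.1/1 = 326.1 mol/s.
Outlet amounts (n = n₀ + ν ξ):
  E: 582.4 − 1(326.1) = 256.3
  D: 0 + 1(326.1) = 326.1
  F: 0 + 1(326.1) = 326.1

326 mol/s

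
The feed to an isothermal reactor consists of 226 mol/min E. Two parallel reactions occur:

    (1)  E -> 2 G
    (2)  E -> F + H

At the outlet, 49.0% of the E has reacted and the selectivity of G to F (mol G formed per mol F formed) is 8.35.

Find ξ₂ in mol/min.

ξ₂ = 21.4 mol/min

Conversion of E: E consumed = 0.49 × 226 = 110.7 mol/min = 1ξ₁ + 1ξ₂.
Selectivity: 2ξ₁ / (1ξ₂) = 8.35 → ξ₁ = 4.175 ξ₂.
Substitute: (1·4.175 + 1) ξ₂ = 110.7 → ξ₂ = 21.4 mol/min, ξ₁ = 89.34 mol/min.
Outlet amounts (n = n₀ + Σ ν·ξ):
  E: 226 − 1(89.34) − 1(21.4) = 115.3
  G: 0 + 2(89.34) = 178.7
  F: 0 + 1(21.4) = 21.4
  H: 0 + 1(21.4) = 21.4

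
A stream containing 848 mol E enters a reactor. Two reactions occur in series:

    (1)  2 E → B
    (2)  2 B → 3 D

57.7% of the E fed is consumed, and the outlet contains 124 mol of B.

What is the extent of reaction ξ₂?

Conversion of E: E consumed = 2ξ₁ = 0.577 × 848 → ξ₁ = 244.6 mol.
B balance: n_B = 0 + 1ξ₁ − 2ξ₂ = 124 → ξ₂ = (1·244.6 − 124)/2 = 60.32 mol.
Outlet amounts (n = n₀ + Σ ν·ξ):
  E: 848 − 2(244.6) = 358.7
  B: 0 + 1(244.6) − 2(60.32) = 124
  D: 0 + 3(60.32) = 181

ξ₂ = 60.3 mol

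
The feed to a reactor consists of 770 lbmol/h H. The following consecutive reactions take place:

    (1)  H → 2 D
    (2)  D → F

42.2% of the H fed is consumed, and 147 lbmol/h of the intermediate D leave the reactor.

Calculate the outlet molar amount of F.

503 lbmol/h

Conversion of H: H consumed = 1ξ₁ = 0.422 × 770 → ξ₁ = 324.9 lbmol/h.
D balance: n_D = 0 + 2ξ₁ − 1ξ₂ = 147 → ξ₂ = (2·324.9 − 147)/1 = 502.9 lbmol/h.
Outlet amounts (n = n₀ + Σ ν·ξ):
  H: 770 − 1(324.9) = 445.1
  D: 0 + 2(324.9) − 1(502.9) = 147
  F: 0 + 1(502.9) = 502.9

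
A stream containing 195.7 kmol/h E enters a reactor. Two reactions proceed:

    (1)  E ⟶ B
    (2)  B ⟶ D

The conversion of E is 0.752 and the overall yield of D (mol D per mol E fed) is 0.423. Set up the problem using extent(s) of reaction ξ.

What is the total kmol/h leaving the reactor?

Conversion of E: E consumed = 1ξ₁ = 0.752 × 195.7 → ξ₁ = 147.2 kmol/h.
Yield of D: 1ξ₂ / 195.7 = 0.423 → ξ₂ = 82.78 kmol/h.
Outlet amounts (n = n₀ + Σ ν·ξ):
  E: 195.7 − 1(147.2) = 48.53
  B: 0 + 1(147.2) − 1(82.78) = 64.39
  D: 0 + 1(82.78) = 82.78
Total out = 48.53 + 64.39 + 82.78 = 195.7 kmol/h.

196 kmol/h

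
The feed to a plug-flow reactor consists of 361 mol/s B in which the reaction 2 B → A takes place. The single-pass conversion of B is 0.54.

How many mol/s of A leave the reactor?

97.5 mol/s

B reacted = 0.54 × 361 = 194.9 mol/s; ν_B = −2, so ξ = 194.9/2 = 97.47 mol/s.
Outlet amounts (n = n₀ + ν ξ):
  B: 361 − 2(97.47) = 166.1
  A: 0 + 1(97.47) = 97.47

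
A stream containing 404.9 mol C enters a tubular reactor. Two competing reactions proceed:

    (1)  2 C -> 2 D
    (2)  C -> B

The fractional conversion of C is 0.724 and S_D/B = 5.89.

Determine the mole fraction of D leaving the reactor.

Conversion of C: C consumed = 0.724 × 404.9 = 293.1 mol = 2ξ₁ + 1ξ₂.
Selectivity: 2ξ₁ / (1ξ₂) = 5.89 → ξ₁ = 2.945 ξ₂.
Substitute: (2·2.945 + 1) ξ₂ = 293.1 → ξ₂ = 42.55 mol, ξ₁ = 125.3 mol.
Outlet amounts (n = n₀ + Σ ν·ξ):
  C: 404.9 − 2(125.3) − 1(42.55) = 111.8
  D: 0 + 2(125.3) = 250.6
  B: 0 + 1(42.55) = 42.55
Total out = 404.9 mol; y_D = 250.6 / 404.9 = 0.6189.

0.619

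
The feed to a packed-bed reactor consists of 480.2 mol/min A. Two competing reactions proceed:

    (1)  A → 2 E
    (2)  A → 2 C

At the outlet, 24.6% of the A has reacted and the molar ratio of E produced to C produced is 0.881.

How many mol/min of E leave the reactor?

111 mol/min

Conversion of A: A consumed = 0.246 × 480.2 = 118.1 mol/min = 1ξ₁ + 1ξ₂.
Selectivity: 2ξ₁ / (2ξ₂) = 0.881 → ξ₁ = 0.881 ξ₂.
Substitute: (1·0.881 + 1) ξ₂ = 118.1 → ξ₂ = 62.8 mol/min, ξ₁ = 55.33 mol/min.
Outlet amounts (n = n₀ + Σ ν·ξ):
  A: 480.2 − 1(55.33) − 1(62.8) = 362.1
  E: 0 + 2(55.33) = 110.7
  C: 0 + 2(62.8) = 125.6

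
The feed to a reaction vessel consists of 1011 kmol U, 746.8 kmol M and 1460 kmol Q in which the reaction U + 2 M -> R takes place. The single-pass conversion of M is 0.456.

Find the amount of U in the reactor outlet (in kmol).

M reacted = 0.456 × 746.8 = 340.5 kmol; ν_M = −2, so ξ = 340.5/2 = 170.3 kmol.
Outlet amounts (n = n₀ + ν ξ):
  U: 1011 − 1(170.3) = 840.7
  M: 746.8 − 2(170.3) = 406.3
  R: 0 + 1(170.3) = 170.3
  Q: 1460 (inert)

841 kmol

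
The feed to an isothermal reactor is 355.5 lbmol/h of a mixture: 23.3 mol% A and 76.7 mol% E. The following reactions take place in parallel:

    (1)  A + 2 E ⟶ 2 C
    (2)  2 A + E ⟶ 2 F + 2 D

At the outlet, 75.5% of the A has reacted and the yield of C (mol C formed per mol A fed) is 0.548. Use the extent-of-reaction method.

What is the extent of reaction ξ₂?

Yield of C: 2ξ₁ / 82.83 = 0.548 → ξ₁ = 22.7 lbmol/h.
Conversion of A: 1ξ₁ + 2ξ₂ = 0.755 × 82.83 = 62.54 → ξ₂ = 19.92 lbmol/h.
Outlet amounts (n = n₀ + Σ ν·ξ):
  A: 82.83 − 1(22.7) − 2(19.92) = 20.29
  E: 272.7 − 2(22.7) − 1(19.92) = 207.4
  C: 0 + 2(22.7) = 45.39
  F: 0 + 2(19.92) = 39.84
  D: 0 + 2(19.92) = 39.84

ξ₂ = 19.9 lbmol/h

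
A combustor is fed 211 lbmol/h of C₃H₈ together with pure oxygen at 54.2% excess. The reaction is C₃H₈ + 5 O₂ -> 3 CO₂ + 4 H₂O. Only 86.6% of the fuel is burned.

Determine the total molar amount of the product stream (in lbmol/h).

2020 lbmol/h

Stoichiometric O₂ = 5 × 211 = 1055 lbmol/h; O₂ fed = 1055 × 1.542 = 1627 lbmol/h.
Fuel reacted = 0.866 × 211 → ξ = 182.7 lbmol/h.
Outlet (n = n₀ + ν ξ):
  C₃H₈: 211 − 1(182.7) = 28.27
  O₂: 1627 − 5(182.7) = 713.2
  CO₂: 0 + 3(182.7) = 548.2
  H₂O: 0 + 4(182.7) = 730.9
Total out = 28.27 + 713.2 + 548.2 + 730.9 = 2021 lbmol/h.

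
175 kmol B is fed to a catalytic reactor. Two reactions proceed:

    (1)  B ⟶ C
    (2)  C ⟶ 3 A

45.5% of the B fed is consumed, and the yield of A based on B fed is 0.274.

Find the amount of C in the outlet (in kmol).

Conversion of B: B consumed = 1ξ₁ = 0.455 × 175 → ξ₁ = 79.62 kmol.
Yield of A: 3ξ₂ / 175 = 0.274 → ξ₂ = 15.98 kmol.
Outlet amounts (n = n₀ + Σ ν·ξ):
  B: 175 − 1(79.62) = 95.38
  C: 0 + 1(79.62) − 1(15.98) = 63.64
  A: 0 + 3(15.98) = 47.95

63.6 kmol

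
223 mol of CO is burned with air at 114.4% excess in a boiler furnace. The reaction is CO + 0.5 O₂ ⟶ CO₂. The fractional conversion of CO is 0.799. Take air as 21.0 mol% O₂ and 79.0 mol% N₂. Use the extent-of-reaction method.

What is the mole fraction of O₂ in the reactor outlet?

0.118

Stoichiometric O₂ = 0.5 × 223 = 111.5 mol; O₂ fed = 111.5 × 2.144 = 239.1 mol.
N₂ fed = 239.1 × 79/21 = 899.3 mol.
Fuel reacted = 0.799 × 223 → ξ = 178.2 mol.
Outlet (n = n₀ + ν ξ):
  CO: 223 − 1(178.2) = 44.82
  O₂: 239.1 − 0.5(178.2) = 150
  N₂: 899.3 (inert)
  CO₂: 0 + 1(178.2) = 178.2
Total out = 1272 mol; y_O₂ = 150 / 1272 = 0.1179.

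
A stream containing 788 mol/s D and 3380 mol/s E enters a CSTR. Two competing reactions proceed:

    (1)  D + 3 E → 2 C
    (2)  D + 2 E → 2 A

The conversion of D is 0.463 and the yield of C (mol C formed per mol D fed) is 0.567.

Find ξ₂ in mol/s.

ξ₂ = 141 mol/s

Yield of C: 2ξ₁ / 788 = 0.567 → ξ₁ = 223.4 mol/s.
Conversion of D: 1ξ₁ + 1ξ₂ = 0.463 × 788 = 364.8 → ξ₂ = 141.4 mol/s.
Outlet amounts (n = n₀ + Σ ν·ξ):
  D: 788 − 1(223.4) − 1(141.4) = 423.2
  E: 3380 − 3(223.4) − 2(141.4) = 2427
  C: 0 + 2(223.4) = 446.8
  A: 0 + 2(141.4) = 282.9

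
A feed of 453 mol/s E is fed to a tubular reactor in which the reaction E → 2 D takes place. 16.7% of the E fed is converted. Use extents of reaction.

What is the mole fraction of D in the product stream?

0.286

E reacted = 0.167 × 453 = 75.65 mol/s; ν_E = −1, so ξ = 75.65/1 = 75.65 mol/s.
Outlet amounts (n = n₀ + ν ξ):
  E: 453 − 1(75.65) = 377.3
  D: 0 + 2(75.65) = 151.3
Total out = 528.7 mol/s; y_D = 151.3 / 528.7 = 0.2862.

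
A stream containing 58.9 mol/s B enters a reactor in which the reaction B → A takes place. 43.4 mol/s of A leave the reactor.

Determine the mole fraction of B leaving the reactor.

0.263

For A: n = n₀ + 1ξ → 43.4 = 0 + 1ξ, giving ξ = 43.4 mol/s.
Outlet amounts (n = n₀ + ν ξ):
  B: 58.9 − 1(43.4) = 15.5
  A: 0 + 1(43.4) = 43.4
Total out = 58.9 mol/s; y_B = 15.5 / 58.9 = 0.2632.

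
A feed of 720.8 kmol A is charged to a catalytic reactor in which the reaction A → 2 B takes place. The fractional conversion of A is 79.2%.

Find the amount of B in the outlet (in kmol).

1140 kmol

A reacted = 0.792 × 720.8 = 570.9 kmol; ν_A = −1, so ξ = 570.9/1 = 570.9 kmol.
Outlet amounts (n = n₀ + ν ξ):
  A: 720.8 − 1(570.9) = 149.9
  B: 0 + 2(570.9) = 1142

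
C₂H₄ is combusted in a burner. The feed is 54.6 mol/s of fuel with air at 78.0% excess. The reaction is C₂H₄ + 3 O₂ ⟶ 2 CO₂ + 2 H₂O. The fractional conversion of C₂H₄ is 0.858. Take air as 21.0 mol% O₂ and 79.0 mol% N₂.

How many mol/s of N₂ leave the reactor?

Stoichiometric O₂ = 3 × 54.6 = 163.8 mol/s; O₂ fed = 163.8 × 1.780 = 291.6 mol/s.
N₂ fed = 291.6 × 79/21 = 1097 mol/s.
Fuel reacted = 0.858 × 54.6 → ξ = 46.85 mol/s.
Outlet (n = n₀ + ν ξ):
  C₂H₄: 54.6 − 1(46.85) = 7.753
  O₂: 291.6 − 3(46.85) = 151
  N₂: 1097 (inert)
  CO₂: 0 + 2(46.85) = 93.69
  H₂O: 0 + 2(46.85) = 93.69

1100 mol/s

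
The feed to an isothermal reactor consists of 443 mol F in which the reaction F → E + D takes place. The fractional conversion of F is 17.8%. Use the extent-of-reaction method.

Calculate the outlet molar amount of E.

F reacted = 0.178 × 443 = 78.85 mol; ν_F = −1, so ξ = 78.85/1 = 78.85 mol.
Outlet amounts (n = n₀ + ν ξ):
  F: 443 − 1(78.85) = 364.1
  E: 0 + 1(78.85) = 78.85
  D: 0 + 1(78.85) = 78.85

78.9 mol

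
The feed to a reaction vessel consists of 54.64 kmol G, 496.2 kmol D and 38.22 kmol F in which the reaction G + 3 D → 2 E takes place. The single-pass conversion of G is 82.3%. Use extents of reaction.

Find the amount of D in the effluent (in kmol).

G reacted = 0.823 × 54.64 = 44.97 kmol; ν_G = −1, so ξ = 44.97/1 = 44.97 kmol.
Outlet amounts (n = n₀ + ν ξ):
  G: 54.64 − 1(44.97) = 9.671
  D: 496.2 − 3(44.97) = 361.3
  E: 0 + 2(44.97) = 89.94
  F: 38.22 (inert)

361 kmol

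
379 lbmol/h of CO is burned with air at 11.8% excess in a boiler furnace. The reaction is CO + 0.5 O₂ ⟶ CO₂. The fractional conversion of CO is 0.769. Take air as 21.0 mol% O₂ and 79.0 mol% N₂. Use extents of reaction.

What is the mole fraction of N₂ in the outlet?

0.642

Stoichiometric O₂ = 0.5 × 379 = 189.5 lbmol/h; O₂ fed = 189.5 × 1.118 = 211.9 lbmol/h.
N₂ fed = 211.9 × 79/21 = 797 lbmol/h.
Fuel reacted = 0.769 × 379 → ξ = 291.5 lbmol/h.
Outlet (n = n₀ + ν ξ):
  CO: 379 − 1(291.5) = 87.55
  O₂: 211.9 − 0.5(291.5) = 66.14
  N₂: 797 (inert)
  CO₂: 0 + 1(291.5) = 291.5
Total out = 1242 lbmol/h; y_N₂ = 797 / 1242 = 0.6416.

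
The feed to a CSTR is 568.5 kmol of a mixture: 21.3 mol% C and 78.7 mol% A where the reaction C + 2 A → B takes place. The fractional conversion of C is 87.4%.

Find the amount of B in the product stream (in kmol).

C reacted = 0.874 × 121.1 = 105.8 kmol; ν_C = −1, so ξ = 105.8/1 = 105.8 kmol.
Outlet amounts (n = n₀ + ν ξ):
  C: 121.1 − 1(105.8) = 15.26
  A: 447.4 − 2(105.8) = 235.7
  B: 0 + 1(105.8) = 105.8

106 kmol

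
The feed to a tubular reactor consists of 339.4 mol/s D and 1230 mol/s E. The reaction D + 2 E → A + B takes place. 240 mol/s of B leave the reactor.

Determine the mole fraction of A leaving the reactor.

For B: n = n₀ + 1ξ → 240 = 0 + 1ξ, giving ξ = 240 mol/s.
Outlet amounts (n = n₀ + ν ξ):
  D: 339.4 − 1(240) = 99.4
  E: 1230 − 2(240) = 750
  A: 0 + 1(240) = 240
  B: 0 + 1(240) = 240
Total out = 1329 mol/s; y_A = 240 / 1329 = 0.1805.

0.181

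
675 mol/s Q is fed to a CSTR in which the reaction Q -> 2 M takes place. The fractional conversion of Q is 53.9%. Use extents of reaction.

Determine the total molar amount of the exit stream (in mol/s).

Q reacted = 0.539 × 675 = 363.8 mol/s; ν_Q = −1, so ξ = 363.8/1 = 363.8 mol/s.
Outlet amounts (n = n₀ + ν ξ):
  Q: 675 − 1(363.8) = 311.2
  M: 0 + 2(363.8) = 727.7
Total out = 311.2 + 727.7 = 1039 mol/s.

1040 mol/s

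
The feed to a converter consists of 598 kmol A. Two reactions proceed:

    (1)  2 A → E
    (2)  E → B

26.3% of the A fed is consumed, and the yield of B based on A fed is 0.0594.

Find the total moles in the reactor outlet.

Conversion of A: A consumed = 2ξ₁ = 0.263 × 598 → ξ₁ = 78.64 kmol.
Yield of B: 1ξ₂ / 598 = 0.0594 → ξ₂ = 35.52 kmol.
Outlet amounts (n = n₀ + Σ ν·ξ):
  A: 598 − 2(78.64) = 440.7
  E: 0 + 1(78.64) − 1(35.52) = 43.12
  B: 0 + 1(35.52) = 35.52
Total out = 440.7 + 43.12 + 35.52 = 519.4 kmol.

519 kmol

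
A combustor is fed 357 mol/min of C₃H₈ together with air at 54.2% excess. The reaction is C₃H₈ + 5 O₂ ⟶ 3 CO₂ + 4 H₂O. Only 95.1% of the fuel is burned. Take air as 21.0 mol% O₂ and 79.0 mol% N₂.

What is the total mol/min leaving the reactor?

Stoichiometric O₂ = 5 × 357 = 1785 mol/min; O₂ fed = 1785 × 1.542 = 2752 mol/min.
N₂ fed = 2752 × 79/21 = 10350 mol/min.
Fuel reacted = 0.951 × 357 → ξ = 339.5 mol/min.
Outlet (n = n₀ + ν ξ):
  C₃H₈: 357 − 1(339.5) = 17.49
  O₂: 2752 − 5(339.5) = 1055
  N₂: 10350 (inert)
  CO₂: 0 + 3(339.5) = 1019
  H₂O: 0 + 4(339.5) = 1358
Total out = 17.49 + 1055 + 10350 + 1019 + 1358 = 13800 mol/min.

13800 mol/min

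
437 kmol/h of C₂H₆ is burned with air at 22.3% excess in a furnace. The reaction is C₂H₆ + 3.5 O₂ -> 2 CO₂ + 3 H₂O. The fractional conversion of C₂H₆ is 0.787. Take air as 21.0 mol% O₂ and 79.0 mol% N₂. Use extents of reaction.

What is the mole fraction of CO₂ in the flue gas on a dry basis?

Stoichiometric O₂ = 3.5 × 437 = 1530 kmol/h; O₂ fed = 1530 × 1.223 = 1871 kmol/h.
N₂ fed = 1871 × 79/21 = 7037 kmol/h.
Fuel reacted = 0.787 × 437 → ξ = 343.9 kmol/h.
Outlet (n = n₀ + ν ξ):
  C₂H₆: 437 − 1(343.9) = 93.08
  O₂: 1871 − 3.5(343.9) = 666.9
  N₂: 7037 (inert)
  CO₂: 0 + 2(343.9) = 687.8
  H₂O: 0 + 3(343.9) = 1032
Dry total = 8485 kmol/h; y_CO₂ (dry) = 687.8 / 8485 = 0.08107.

0.0811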